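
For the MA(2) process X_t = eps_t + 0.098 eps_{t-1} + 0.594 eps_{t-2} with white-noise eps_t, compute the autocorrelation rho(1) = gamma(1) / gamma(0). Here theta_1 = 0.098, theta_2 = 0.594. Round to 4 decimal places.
\rho(1) = 0.1147

For an MA(q) process with theta_0 = 1, the autocovariance is
  gamma(k) = sigma^2 * sum_{i=0..q-k} theta_i * theta_{i+k},
and rho(k) = gamma(k) / gamma(0). Sigma^2 cancels.
  numerator   = (1)*(0.098) + (0.098)*(0.594) = 0.156212.
  denominator = (1)^2 + (0.098)^2 + (0.594)^2 = 1.36244.
  rho(1) = 0.156212 / 1.36244 = 0.1147.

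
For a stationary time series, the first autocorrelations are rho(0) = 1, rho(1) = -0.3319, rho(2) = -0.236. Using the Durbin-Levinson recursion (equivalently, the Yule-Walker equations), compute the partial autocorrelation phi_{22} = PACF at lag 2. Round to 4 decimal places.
\phi_{22} = -0.3890

The PACF at lag k is phi_{kk}, the last component of the solution
to the Yule-Walker system G_k phi = r_k where
  (G_k)_{ij} = rho(|i - j|), (r_k)_i = rho(i), i,j = 1..k.
Equivalently, Durbin-Levinson gives phi_{kk} iteratively:
  phi_{11} = rho(1)
  phi_{kk} = [rho(k) - sum_{j=1..k-1} phi_{k-1,j} rho(k-j)]
            / [1 - sum_{j=1..k-1} phi_{k-1,j} rho(j)],
  phi_{k,j} = phi_{k-1,j} - phi_{kk} phi_{k-1,k-j},  j = 1..k-1.
Step k = 1:
  phi_11 = rho(1) = -0.3319.
Step k = 2:
  phi_22 = [rho(2) - phi_11 rho(1)] / [1 - phi_11 rho(1)] = [-0.236 - (-0.3319)(-0.3319)] / [1 - (-0.3319)(-0.3319)]
         = -0.34615761 / 0.88984239 = -0.389.
Therefore phi_{22} = -0.3890.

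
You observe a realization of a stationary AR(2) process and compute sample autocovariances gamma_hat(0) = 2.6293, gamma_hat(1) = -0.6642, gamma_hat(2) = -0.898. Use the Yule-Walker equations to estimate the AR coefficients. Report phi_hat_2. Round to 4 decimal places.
\hat\phi_{2} = -0.4330

The Yule-Walker equations for an AR(p) process read, in matrix form,
  Gamma_p phi = r_p,   with   (Gamma_p)_{ij} = gamma(|i - j|),
                       (r_p)_i = gamma(i),   i,j = 1..p.
Substitute the sample gammas (Toeplitz matrix and right-hand side of size 2):
  Gamma_p = [[2.6293, -0.6642], [-0.6642, 2.6293]]
  r_p     = [-0.6642, -0.898]
Written out:
  2.6293 phi_1 - 0.6642 phi_2 = -0.6642
  -0.6642 phi_1 + 2.6293 phi_2 = -0.898
Solve by Cramer's rule:
  det = gamma(0)^2 - gamma(1)^2 = (2.6293)^2 - (-0.6642)^2 = 6.91321849 - 0.44116164 = 6.47205685
  phi_hat_1 = [gamma(1) gamma(0) - gamma(1) gamma(2)] / det = [(-0.6642)(2.6293) - (-0.6642)(-0.898)] / 6.47205685 = -2.34283266 / 6.47205685 = -0.362
  phi_hat_2 = [gamma(0) gamma(2) - gamma(1)^2] / det = [(2.6293)(-0.898) - (-0.6642)^2] / 6.47205685 = -2.80227304 / 6.47205685 = -0.433
So phi_hat = [-0.3620, -0.4330].
Therefore phi_hat_2 = -0.4330.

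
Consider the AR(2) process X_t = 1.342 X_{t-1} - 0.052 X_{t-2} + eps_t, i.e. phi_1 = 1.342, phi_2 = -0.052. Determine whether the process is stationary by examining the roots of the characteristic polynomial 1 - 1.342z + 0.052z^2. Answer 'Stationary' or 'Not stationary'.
\text{Not stationary}

The AR(p) characteristic polynomial is P(z) = 1 - 1.342z + 0.052z^2.
Stationarity requires all roots to lie outside the unit circle, i.e. |z| > 1 for every root.
Set 1 + (-1.342) z + (0.052) z^2 = 0, i.e. a z^2 + b z + c = 0 with a = 0.052, b = -1.342, c = 1.
Discriminant D = b^2 - 4ac = (-1.342)^2 - 4*(0.052)*1 = 1.800964 - (0.208) = 1.592964.
D >= 0, so the roots are real: z = (-b +/- sqrt(D)) / (2a) = (1.342 +/- 1.262127) / (0.104).
  z_1 = (1.342 + 1.262127) / (0.104) = 25.0397,   |z_1| = 25.0397.
  z_2 = (1.342 - 1.262127) / (0.104) = 0.768,   |z_2| = 0.768.
Moduli of all roots: 25.0397, 0.7680.
All moduli strictly greater than 1? No.
Verdict: Not stationary.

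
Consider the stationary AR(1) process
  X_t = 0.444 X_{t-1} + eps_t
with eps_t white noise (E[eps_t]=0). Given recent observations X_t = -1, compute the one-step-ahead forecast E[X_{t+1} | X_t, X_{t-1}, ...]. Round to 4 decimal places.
E[X_{t+1} \mid \mathcal F_t] = -0.4440

For an AR(p) model X_t = c + sum_i phi_i X_{t-i} + eps_t, the
one-step-ahead conditional mean is
  E[X_{t+1} | X_t, ...] = c + sum_i phi_i X_{t+1-i}.
Substitute known values:
  E[X_{t+1} | ...] = (0.444) * (-1)
                   = -0.4440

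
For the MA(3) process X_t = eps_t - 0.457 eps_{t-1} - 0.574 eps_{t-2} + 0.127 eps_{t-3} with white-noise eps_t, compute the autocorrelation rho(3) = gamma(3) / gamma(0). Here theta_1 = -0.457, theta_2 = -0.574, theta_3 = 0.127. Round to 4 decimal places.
\rho(3) = 0.0817

For an MA(q) process with theta_0 = 1, the autocovariance is
  gamma(k) = sigma^2 * sum_{i=0..q-k} theta_i * theta_{i+k},
and rho(k) = gamma(k) / gamma(0). Sigma^2 cancels.
  numerator   = (1)*(0.127) = 0.127.
  denominator = (1)^2 + (-0.457)^2 + (-0.574)^2 + (0.127)^2 = 1.554454.
  rho(3) = 0.127 / 1.554454 = 0.0817.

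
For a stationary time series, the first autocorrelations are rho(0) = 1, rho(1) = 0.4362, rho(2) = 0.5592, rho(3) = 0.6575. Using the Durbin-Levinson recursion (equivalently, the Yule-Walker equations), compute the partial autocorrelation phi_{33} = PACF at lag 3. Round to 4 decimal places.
\phi_{33} = 0.5080

The PACF at lag k is phi_{kk}, the last component of the solution
to the Yule-Walker system G_k phi = r_k where
  (G_k)_{ij} = rho(|i - j|), (r_k)_i = rho(i), i,j = 1..k.
Equivalently, Durbin-Levinson gives phi_{kk} iteratively:
  phi_{11} = rho(1)
  phi_{kk} = [rho(k) - sum_{j=1..k-1} phi_{k-1,j} rho(k-j)]
            / [1 - sum_{j=1..k-1} phi_{k-1,j} rho(j)],
  phi_{k,j} = phi_{k-1,j} - phi_{kk} phi_{k-1,k-j},  j = 1..k-1.
Step k = 1:
  phi_11 = rho(1) = 0.4362.
Step k = 2:
  phi_22 = [rho(2) - phi_11 rho(1)] / [1 - phi_11 rho(1)] = [0.5592 - (0.4362)(0.4362)] / [1 - (0.4362)(0.4362)]
         = 0.36892956 / 0.80972956 = 0.455621.
  Update: phi_21 = phi_11 - phi_22 phi_11 = 0.4362 - (0.455621)(0.4362) = 0.237458.
Step k = 3:
  phi_33 = [rho(3) - phi_21 rho(2) - phi_22 rho(1)] / [1 - phi_21 rho(1) - phi_22 rho(2)]
    numerator   = 0.6575 - (0.237458)(0.5592) - (0.455621)(0.4362) = 0.32597159
    denominator = 1 - (0.237458)(0.4362) - (0.455621)(0.5592) = 0.64163761
  phi_33 = 0.32597159 / 0.64163761 = 0.508.
Therefore phi_{33} = 0.5080.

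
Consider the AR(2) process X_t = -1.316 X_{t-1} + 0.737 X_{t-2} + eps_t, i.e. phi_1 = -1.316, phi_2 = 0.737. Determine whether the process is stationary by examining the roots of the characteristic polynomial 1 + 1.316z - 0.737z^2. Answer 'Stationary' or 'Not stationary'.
\text{Not stationary}

The AR(p) characteristic polynomial is P(z) = 1 + 1.316z - 0.737z^2.
Stationarity requires all roots to lie outside the unit circle, i.e. |z| > 1 for every root.
Set 1 + (1.316) z + (-0.737) z^2 = 0, i.e. a z^2 + b z + c = 0 with a = -0.737, b = 1.316, c = 1.
Discriminant D = b^2 - 4ac = (1.316)^2 - 4*(-0.737)*1 = 1.731856 - (-2.948) = 4.679856.
D >= 0, so the roots are real: z = (-b +/- sqrt(D)) / (2a) = (-1.316 +/- 2.163297) / (-1.474).
  z_1 = (-1.316 + 2.163297) / (-1.474) = -0.5748,   |z_1| = 0.5748.
  z_2 = (-1.316 - 2.163297) / (-1.474) = 2.3604,   |z_2| = 2.3604.
Moduli of all roots: 0.5748, 2.3604.
All moduli strictly greater than 1? No.
Verdict: Not stationary.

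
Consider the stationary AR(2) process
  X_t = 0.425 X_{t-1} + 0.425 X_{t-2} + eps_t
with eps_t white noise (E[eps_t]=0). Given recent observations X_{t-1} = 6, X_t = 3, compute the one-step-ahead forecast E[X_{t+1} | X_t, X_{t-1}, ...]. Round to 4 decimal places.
E[X_{t+1} \mid \mathcal F_t] = 3.8250

For an AR(p) model X_t = c + sum_i phi_i X_{t-i} + eps_t, the
one-step-ahead conditional mean is
  E[X_{t+1} | X_t, ...] = c + sum_i phi_i X_{t+1-i}.
Substitute known values:
  E[X_{t+1} | ...] = (0.425) * (3) + (0.425) * (6)
                   = 3.8250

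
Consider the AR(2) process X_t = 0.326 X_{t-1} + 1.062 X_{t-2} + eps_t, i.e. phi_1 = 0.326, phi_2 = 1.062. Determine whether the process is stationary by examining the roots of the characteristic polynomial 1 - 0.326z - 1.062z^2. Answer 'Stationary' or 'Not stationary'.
\text{Not stationary}

The AR(p) characteristic polynomial is P(z) = 1 - 0.326z - 1.062z^2.
Stationarity requires all roots to lie outside the unit circle, i.e. |z| > 1 for every root.
Set 1 + (-0.326) z + (-1.062) z^2 = 0, i.e. a z^2 + b z + c = 0 with a = -1.062, b = -0.326, c = 1.
Discriminant D = b^2 - 4ac = (-0.326)^2 - 4*(-1.062)*1 = 0.106276 - (-4.248) = 4.354276.
D >= 0, so the roots are real: z = (-b +/- sqrt(D)) / (2a) = (0.326 +/- 2.08669) / (-2.124).
  z_1 = (0.326 + 2.08669) / (-2.124) = -1.1359,   |z_1| = 1.1359.
  z_2 = (0.326 - 2.08669) / (-2.124) = 0.829,   |z_2| = 0.829.
Moduli of all roots: 1.1359, 0.8290.
All moduli strictly greater than 1? No.
Verdict: Not stationary.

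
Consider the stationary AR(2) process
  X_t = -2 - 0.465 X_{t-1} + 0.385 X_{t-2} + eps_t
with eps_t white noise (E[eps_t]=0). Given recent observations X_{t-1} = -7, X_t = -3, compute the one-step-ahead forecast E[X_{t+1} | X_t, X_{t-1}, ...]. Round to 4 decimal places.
E[X_{t+1} \mid \mathcal F_t] = -3.3000

For an AR(p) model X_t = c + sum_i phi_i X_{t-i} + eps_t, the
one-step-ahead conditional mean is
  E[X_{t+1} | X_t, ...] = c + sum_i phi_i X_{t+1-i}.
Substitute known values:
  E[X_{t+1} | ...] = -2 + (-0.465) * (-3) + (0.385) * (-7)
                   = -3.3000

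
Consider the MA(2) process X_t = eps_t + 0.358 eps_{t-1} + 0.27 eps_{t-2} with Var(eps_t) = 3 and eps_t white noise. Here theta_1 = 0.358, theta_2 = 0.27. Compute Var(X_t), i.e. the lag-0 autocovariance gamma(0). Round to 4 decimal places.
\gamma(0) = 3.6032

For an MA(q) process X_t = eps_t + sum_i theta_i eps_{t-i} with
Var(eps_t) = sigma^2, the variance is
  gamma(0) = sigma^2 * (1 + sum_i theta_i^2).
  sum_i theta_i^2 = (0.358)^2 + (0.27)^2 = 0.128164 + 0.0729 = 0.201064.
  gamma(0) = 3 * (1 + 0.201064) = 3 * 1.201064 = 3.603192, which rounds to 3.6032.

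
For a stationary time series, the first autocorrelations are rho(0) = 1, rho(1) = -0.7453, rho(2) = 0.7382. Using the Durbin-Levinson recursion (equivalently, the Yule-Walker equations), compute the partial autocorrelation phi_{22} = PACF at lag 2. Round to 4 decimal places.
\phi_{22} = 0.4111

The PACF at lag k is phi_{kk}, the last component of the solution
to the Yule-Walker system G_k phi = r_k where
  (G_k)_{ij} = rho(|i - j|), (r_k)_i = rho(i), i,j = 1..k.
Equivalently, Durbin-Levinson gives phi_{kk} iteratively:
  phi_{11} = rho(1)
  phi_{kk} = [rho(k) - sum_{j=1..k-1} phi_{k-1,j} rho(k-j)]
            / [1 - sum_{j=1..k-1} phi_{k-1,j} rho(j)],
  phi_{k,j} = phi_{k-1,j} - phi_{kk} phi_{k-1,k-j},  j = 1..k-1.
Step k = 1:
  phi_11 = rho(1) = -0.7453.
Step k = 2:
  phi_22 = [rho(2) - phi_11 rho(1)] / [1 - phi_11 rho(1)] = [0.7382 - (-0.7453)(-0.7453)] / [1 - (-0.7453)(-0.7453)]
         = 0.18272791 / 0.44452791 = 0.4111.
Therefore phi_{22} = 0.4111.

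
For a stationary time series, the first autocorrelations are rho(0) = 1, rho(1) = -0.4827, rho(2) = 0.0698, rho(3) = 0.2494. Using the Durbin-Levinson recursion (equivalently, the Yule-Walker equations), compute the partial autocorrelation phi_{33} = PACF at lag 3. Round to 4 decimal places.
\phi_{33} = 0.2561

The PACF at lag k is phi_{kk}, the last component of the solution
to the Yule-Walker system G_k phi = r_k where
  (G_k)_{ij} = rho(|i - j|), (r_k)_i = rho(i), i,j = 1..k.
Equivalently, Durbin-Levinson gives phi_{kk} iteratively:
  phi_{11} = rho(1)
  phi_{kk} = [rho(k) - sum_{j=1..k-1} phi_{k-1,j} rho(k-j)]
            / [1 - sum_{j=1..k-1} phi_{k-1,j} rho(j)],
  phi_{k,j} = phi_{k-1,j} - phi_{kk} phi_{k-1,k-j},  j = 1..k-1.
Step k = 1:
  phi_11 = rho(1) = -0.4827.
Step k = 2:
  phi_22 = [rho(2) - phi_11 rho(1)] / [1 - phi_11 rho(1)] = [0.0698 - (-0.4827)(-0.4827)] / [1 - (-0.4827)(-0.4827)]
         = -0.16319929 / 0.76700071 = -0.212776.
  Update: phi_21 = phi_11 - phi_22 phi_11 = -0.4827 - (-0.212776)(-0.4827) = -0.585407.
Step k = 3:
  phi_33 = [rho(3) - phi_21 rho(2) - phi_22 rho(1)] / [1 - phi_21 rho(1) - phi_22 rho(2)]
    numerator   = 0.2494 - (-0.585407)(0.0698) - (-0.212776)(-0.4827) = 0.18755446
    denominator = 1 - (-0.585407)(-0.4827) - (-0.212776)(0.0698) = 0.73227583
  phi_33 = 0.18755446 / 0.73227583 = 0.2561.
Therefore phi_{33} = 0.2561.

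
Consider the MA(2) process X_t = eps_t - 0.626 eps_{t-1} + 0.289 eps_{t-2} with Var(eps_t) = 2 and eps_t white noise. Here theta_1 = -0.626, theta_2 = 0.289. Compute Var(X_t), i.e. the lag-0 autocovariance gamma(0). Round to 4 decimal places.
\gamma(0) = 2.9508

For an MA(q) process X_t = eps_t + sum_i theta_i eps_{t-i} with
Var(eps_t) = sigma^2, the variance is
  gamma(0) = sigma^2 * (1 + sum_i theta_i^2).
  sum_i theta_i^2 = (-0.626)^2 + (0.289)^2 = 0.391876 + 0.083521 = 0.475397.
  gamma(0) = 2 * (1 + 0.475397) = 2 * 1.475397 = 2.950794, which rounds to 2.9508.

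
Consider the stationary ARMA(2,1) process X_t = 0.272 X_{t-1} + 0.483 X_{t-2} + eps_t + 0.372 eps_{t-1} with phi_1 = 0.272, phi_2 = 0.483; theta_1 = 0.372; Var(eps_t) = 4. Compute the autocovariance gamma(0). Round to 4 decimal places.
\gamma(0) = 11.0358

Multiply the model equation by X_{t-k} and take expectations. With theta_0 = psi_0 = 1 and psi_j the MA(infinity) weights, this gives
  gamma(k) - sum_i phi_i gamma(k-i) = c_k,
  c_k = sigma^2 * sum_{j=k..q} theta_j psi_{j-k}   (c_k = 0 for k > q),
using gamma(-m) = gamma(m).
psi-weights needed (psi_j = theta_j + sum_i phi_i psi_{j-i}):
  psi_1 = theta_1 + phi_1 = 0.372 + (0.272) = 0.644
Right-hand sides:
  c_0 = sigma^2 (1 + theta_1 psi_1) = 4 * (1 + (0.372)(0.644)) = 4 * 1.239568 = 4.958272
  c_1 = sigma^2 theta_1 = 4 * (0.372) = 1.488
  c_2 = 0
Equations for k = 0, 1, 2 (AR order 2, c_2 = 0):
  (E0) gamma(0) = phi_1 gamma(1) + phi_2 gamma(2) + c_0
  (E1) gamma(1) = phi_1 gamma(0) + phi_2 gamma(1) + c_1
  (E2) gamma(2) = phi_1 gamma(1) + phi_2 gamma(0)
From (E1): gamma(1) = A gamma(0) + B with
  A = phi_1 / (1 - phi_2) = 0.272 / 0.517 = 0.526112,   B = c_1 / (1 - phi_2) = 1.488 / 0.517 = 2.878143.
Insert (E2) into (E0): gamma(0) (1 - phi_2^2) = phi_1 (1 + phi_2) gamma(1) + c_0.
  phi_1 (1 + phi_2) = (0.272)(1.483) = 0.403376,   1 - phi_2^2 = 0.766711.
Replace gamma(1) by A gamma(0) + B and collect gamma(0):
  gamma(0) [0.766711 - (0.403376)(0.526112)] = (0.403376)(2.878143) + 4.958272
  gamma(0) * 0.55449 = 6.119246
  gamma(0) = 6.119246 / 0.55449 = 11.03581.
Therefore gamma(0) = 11.0358 (to 4 decimal places).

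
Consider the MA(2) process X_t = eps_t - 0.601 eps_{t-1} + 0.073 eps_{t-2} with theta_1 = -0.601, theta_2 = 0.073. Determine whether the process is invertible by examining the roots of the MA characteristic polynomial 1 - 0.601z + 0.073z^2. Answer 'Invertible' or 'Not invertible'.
\text{Invertible}

The MA(q) characteristic polynomial is P(z) = 1 - 0.601z + 0.073z^2.
Invertibility requires all roots to lie outside the unit circle, i.e. |z| > 1 for every root.
Set 1 + (-0.601) z + (0.073) z^2 = 0, i.e. a z^2 + b z + c = 0 with a = 0.073, b = -0.601, c = 1.
Discriminant D = b^2 - 4ac = (-0.601)^2 - 4*(0.073)*1 = 0.361201 - (0.292) = 0.069201.
D >= 0, so the roots are real: z = (-b +/- sqrt(D)) / (2a) = (0.601 +/- 0.263061) / (0.146).
  z_1 = (0.601 + 0.263061) / (0.146) = 5.9182,   |z_1| = 5.9182.
  z_2 = (0.601 - 0.263061) / (0.146) = 2.3147,   |z_2| = 2.3147.
Moduli of all roots: 5.9182, 2.3147.
All moduli strictly greater than 1? Yes.
Verdict: Invertible.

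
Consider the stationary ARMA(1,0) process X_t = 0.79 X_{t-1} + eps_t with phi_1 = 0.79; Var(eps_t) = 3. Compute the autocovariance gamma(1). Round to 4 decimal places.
\gamma(1) = 6.3049

Multiply the model equation by X_{t-k} and take expectations. With theta_0 = psi_0 = 1 and psi_j the MA(infinity) weights, this gives
  gamma(k) - sum_i phi_i gamma(k-i) = c_k,
  c_k = sigma^2 * sum_{j=k..q} theta_j psi_{j-k}   (c_k = 0 for k > q),
using gamma(-m) = gamma(m).
Pure AR (q = 0): c_0 = sigma^2 = 3, c_k = 0 for k >= 1.
Equations for k = 0 and k = 1 (AR order 1):
  gamma(0) = phi_1 gamma(1) + c_0
  gamma(1) = phi_1 gamma(0) + c_1
Substituting the second into the first: gamma(0) (1 - phi_1^2) = c_0 + phi_1 c_1, so
  gamma(0) = c_0 / (1 - phi_1^2) = 3 / (1 - (0.79)^2) = 3 / 0.3759 = 7.980846.
  gamma(1) = phi_1 gamma(0) = (0.79)(7.980846) = 6.304868.
Therefore gamma(1) = 6.3049 (to 4 decimal places).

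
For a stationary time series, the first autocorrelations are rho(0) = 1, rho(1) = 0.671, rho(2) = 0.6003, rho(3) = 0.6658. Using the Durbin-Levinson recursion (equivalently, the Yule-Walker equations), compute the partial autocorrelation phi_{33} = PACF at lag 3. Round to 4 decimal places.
\phi_{33} = 0.3730

The PACF at lag k is phi_{kk}, the last component of the solution
to the Yule-Walker system G_k phi = r_k where
  (G_k)_{ij} = rho(|i - j|), (r_k)_i = rho(i), i,j = 1..k.
Equivalently, Durbin-Levinson gives phi_{kk} iteratively:
  phi_{11} = rho(1)
  phi_{kk} = [rho(k) - sum_{j=1..k-1} phi_{k-1,j} rho(k-j)]
            / [1 - sum_{j=1..k-1} phi_{k-1,j} rho(j)],
  phi_{k,j} = phi_{k-1,j} - phi_{kk} phi_{k-1,k-j},  j = 1..k-1.
Step k = 1:
  phi_11 = rho(1) = 0.671.
Step k = 2:
  phi_22 = [rho(2) - phi_11 rho(1)] / [1 - phi_11 rho(1)] = [0.6003 - (0.671)(0.671)] / [1 - (0.671)(0.671)]
         = 0.150059 / 0.549759 = 0.272954.
  Update: phi_21 = phi_11 - phi_22 phi_11 = 0.671 - (0.272954)(0.671) = 0.487848.
Step k = 3:
  phi_33 = [rho(3) - phi_21 rho(2) - phi_22 rho(1)] / [1 - phi_21 rho(1) - phi_22 rho(2)]
    numerator   = 0.6658 - (0.487848)(0.6003) - (0.272954)(0.671) = 0.18979275
    denominator = 1 - (0.487848)(0.671) - (0.272954)(0.6003) = 0.50879977
  phi_33 = 0.18979275 / 0.50879977 = 0.373.
Therefore phi_{33} = 0.3730.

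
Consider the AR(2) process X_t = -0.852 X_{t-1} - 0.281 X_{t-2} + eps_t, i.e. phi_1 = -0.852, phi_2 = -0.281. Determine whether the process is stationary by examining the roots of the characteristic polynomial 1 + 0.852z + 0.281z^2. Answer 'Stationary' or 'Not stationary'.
\text{Stationary}

The AR(p) characteristic polynomial is P(z) = 1 + 0.852z + 0.281z^2.
Stationarity requires all roots to lie outside the unit circle, i.e. |z| > 1 for every root.
Set 1 + (0.852) z + (0.281) z^2 = 0, i.e. a z^2 + b z + c = 0 with a = 0.281, b = 0.852, c = 1.
Discriminant D = b^2 - 4ac = (0.852)^2 - 4*(0.281)*1 = 0.725904 - (1.124) = -0.398096.
D < 0, so the roots are the complex-conjugate pair z = (-b +/- i sqrt(-D)) / (2a) = -1.516 +/- 1.1227i.
For a conjugate pair |z|^2 = z * conj(z) = (product of roots) = c/a = 1/(0.281) = 3.558719, so |z| = sqrt(3.558719) = 1.8865 for both roots.
Moduli of all roots: 1.8865, 1.8865.
All moduli strictly greater than 1? Yes.
Verdict: Stationary.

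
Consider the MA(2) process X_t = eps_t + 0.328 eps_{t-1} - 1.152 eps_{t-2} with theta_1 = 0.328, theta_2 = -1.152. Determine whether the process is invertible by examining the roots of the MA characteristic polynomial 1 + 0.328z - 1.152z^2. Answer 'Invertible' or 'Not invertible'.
\text{Not invertible}

The MA(q) characteristic polynomial is P(z) = 1 + 0.328z - 1.152z^2.
Invertibility requires all roots to lie outside the unit circle, i.e. |z| > 1 for every root.
Set 1 + (0.328) z + (-1.152) z^2 = 0, i.e. a z^2 + b z + c = 0 with a = -1.152, b = 0.328, c = 1.
Discriminant D = b^2 - 4ac = (0.328)^2 - 4*(-1.152)*1 = 0.107584 - (-4.608) = 4.715584.
D >= 0, so the roots are real: z = (-b +/- sqrt(D)) / (2a) = (-0.328 +/- 2.17154) / (-2.304).
  z_1 = (-0.328 + 2.17154) / (-2.304) = -0.8001,   |z_1| = 0.8001.
  z_2 = (-0.328 - 2.17154) / (-2.304) = 1.0849,   |z_2| = 1.0849.
Moduli of all roots: 0.8001, 1.0849.
All moduli strictly greater than 1? No.
Verdict: Not invertible.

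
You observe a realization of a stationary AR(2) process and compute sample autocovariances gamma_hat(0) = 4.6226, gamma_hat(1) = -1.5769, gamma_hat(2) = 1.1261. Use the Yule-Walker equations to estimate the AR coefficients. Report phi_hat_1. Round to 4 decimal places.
\hat\phi_{1} = -0.2920

The Yule-Walker equations for an AR(p) process read, in matrix form,
  Gamma_p phi = r_p,   with   (Gamma_p)_{ij} = gamma(|i - j|),
                       (r_p)_i = gamma(i),   i,j = 1..p.
Substitute the sample gammas (Toeplitz matrix and right-hand side of size 2):
  Gamma_p = [[4.6226, -1.5769], [-1.5769, 4.6226]]
  r_p     = [-1.5769, 1.1261]
Written out:
  4.6226 phi_1 - 1.5769 phi_2 = -1.5769
  -1.5769 phi_1 + 4.6226 phi_2 = 1.1261
Solve by Cramer's rule:
  det = gamma(0)^2 - gamma(1)^2 = (4.6226)^2 - (-1.5769)^2 = 21.36843076 - 2.48661361 = 18.88181715
  phi_hat_1 = [gamma(1) gamma(0) - gamma(1) gamma(2)] / det = [(-1.5769)(4.6226) - (-1.5769)(1.1261)] / 18.88181715 = -5.51363085 / 18.88181715 = -0.292
  phi_hat_2 = [gamma(0) gamma(2) - gamma(1)^2] / det = [(4.6226)(1.1261) - (-1.5769)^2] / 18.88181715 = 2.71889625 / 18.88181715 = 0.144
So phi_hat = [-0.2920, 0.1440].
Therefore phi_hat_1 = -0.2920.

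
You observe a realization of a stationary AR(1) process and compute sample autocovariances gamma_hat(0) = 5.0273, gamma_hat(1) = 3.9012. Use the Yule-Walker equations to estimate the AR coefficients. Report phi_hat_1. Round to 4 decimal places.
\hat\phi_{1} = 0.7760

The Yule-Walker equations for an AR(p) process read, in matrix form,
  Gamma_p phi = r_p,   with   (Gamma_p)_{ij} = gamma(|i - j|),
                       (r_p)_i = gamma(i),   i,j = 1..p.
Substitute the sample gammas (Toeplitz matrix and right-hand side of size 1):
  Gamma_p = [[5.0273]]
  r_p     = [3.9012]
With p = 1 this is the single equation gamma(0) phi_1 = gamma(1):
  phi_hat_1 = gamma(1) / gamma(0) = 3.9012 / 5.0273 = 0.7760.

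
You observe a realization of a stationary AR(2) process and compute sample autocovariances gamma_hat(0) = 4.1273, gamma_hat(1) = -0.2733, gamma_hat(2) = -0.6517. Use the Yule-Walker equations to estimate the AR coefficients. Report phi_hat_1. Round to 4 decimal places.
\hat\phi_{1} = -0.0770

The Yule-Walker equations for an AR(p) process read, in matrix form,
  Gamma_p phi = r_p,   with   (Gamma_p)_{ij} = gamma(|i - j|),
                       (r_p)_i = gamma(i),   i,j = 1..p.
Substitute the sample gammas (Toeplitz matrix and right-hand side of size 2):
  Gamma_p = [[4.1273, -0.2733], [-0.2733, 4.1273]]
  r_p     = [-0.2733, -0.6517]
Written out:
  4.1273 phi_1 - 0.2733 phi_2 = -0.2733
  -0.2733 phi_1 + 4.1273 phi_2 = -0.6517
Solve by Cramer's rule:
  det = gamma(0)^2 - gamma(1)^2 = (4.1273)^2 - (-0.2733)^2 = 17.03460529 - 0.07469289 = 16.9599124
  phi_hat_1 = [gamma(1) gamma(0) - gamma(1) gamma(2)] / det = [(-0.2733)(4.1273) - (-0.2733)(-0.6517)] / 16.9599124 = -1.3061007 / 16.9599124 = -0.077
  phi_hat_2 = [gamma(0) gamma(2) - gamma(1)^2] / det = [(4.1273)(-0.6517) - (-0.2733)^2] / 16.9599124 = -2.7644543 / 16.9599124 = -0.163
So phi_hat = [-0.0770, -0.1630].
Therefore phi_hat_1 = -0.0770.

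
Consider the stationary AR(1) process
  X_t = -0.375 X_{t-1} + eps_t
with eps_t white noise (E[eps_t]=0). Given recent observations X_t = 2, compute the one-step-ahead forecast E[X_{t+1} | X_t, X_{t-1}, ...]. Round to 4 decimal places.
E[X_{t+1} \mid \mathcal F_t] = -0.7500

For an AR(p) model X_t = c + sum_i phi_i X_{t-i} + eps_t, the
one-step-ahead conditional mean is
  E[X_{t+1} | X_t, ...] = c + sum_i phi_i X_{t+1-i}.
Substitute known values:
  E[X_{t+1} | ...] = (-0.375) * (2)
                   = -0.7500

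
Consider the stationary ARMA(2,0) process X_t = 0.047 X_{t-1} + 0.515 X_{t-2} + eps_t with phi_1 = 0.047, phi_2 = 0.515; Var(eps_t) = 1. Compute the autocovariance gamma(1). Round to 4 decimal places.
\gamma(1) = 0.1331

Multiply the model equation by X_{t-k} and take expectations. With theta_0 = psi_0 = 1 and psi_j the MA(infinity) weights, this gives
  gamma(k) - sum_i phi_i gamma(k-i) = c_k,
  c_k = sigma^2 * sum_{j=k..q} theta_j psi_{j-k}   (c_k = 0 for k > q),
using gamma(-m) = gamma(m).
Pure AR (q = 0): c_0 = sigma^2 = 1, c_k = 0 for k >= 1.
Equations for k = 0, 1, 2 (AR order 2, c_2 = 0):
  (E0) gamma(0) = phi_1 gamma(1) + phi_2 gamma(2) + c_0
  (E1) gamma(1) = phi_1 gamma(0) + phi_2 gamma(1) + c_1
  (E2) gamma(2) = phi_1 gamma(1) + phi_2 gamma(0)
From (E1): gamma(1) = A gamma(0) + B with
  A = phi_1 / (1 - phi_2) = 0.047 / 0.485 = 0.096907,   B = c_1 / (1 - phi_2) = 0 / 0.485 = 0.
Insert (E2) into (E0): gamma(0) (1 - phi_2^2) = phi_1 (1 + phi_2) gamma(1) + c_0.
  phi_1 (1 + phi_2) = (0.047)(1.515) = 0.071205,   1 - phi_2^2 = 0.734775.
Replace gamma(1) by A gamma(0) + B and collect gamma(0):
  gamma(0) [0.734775 - (0.071205)(0.096907)] = c_0 = 1
  gamma(0) * 0.727875 = 1
  gamma(0) = 1 / 0.727875 = 1.373863.
  gamma(1) = A gamma(0) = (0.096907)(1.373863) = 0.133137.
Therefore gamma(1) = 0.1331 (to 4 decimal places).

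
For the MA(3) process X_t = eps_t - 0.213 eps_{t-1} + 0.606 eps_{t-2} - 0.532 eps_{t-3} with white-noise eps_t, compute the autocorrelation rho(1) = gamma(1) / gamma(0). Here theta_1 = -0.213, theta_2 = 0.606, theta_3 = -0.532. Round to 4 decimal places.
\rho(1) = -0.3919

For an MA(q) process with theta_0 = 1, the autocovariance is
  gamma(k) = sigma^2 * sum_{i=0..q-k} theta_i * theta_{i+k},
and rho(k) = gamma(k) / gamma(0). Sigma^2 cancels.
  numerator   = (1)*(-0.213) + (-0.213)*(0.606) + (0.606)*(-0.532) = -0.66447.
  denominator = (1)^2 + (-0.213)^2 + (0.606)^2 + (-0.532)^2 = 1.695629.
  rho(1) = -0.66447 / 1.695629 = -0.3919.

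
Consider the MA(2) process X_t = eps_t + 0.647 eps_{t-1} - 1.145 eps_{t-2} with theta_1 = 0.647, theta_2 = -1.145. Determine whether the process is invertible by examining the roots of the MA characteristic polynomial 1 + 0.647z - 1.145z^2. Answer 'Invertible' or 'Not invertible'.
\text{Not invertible}

The MA(q) characteristic polynomial is P(z) = 1 + 0.647z - 1.145z^2.
Invertibility requires all roots to lie outside the unit circle, i.e. |z| > 1 for every root.
Set 1 + (0.647) z + (-1.145) z^2 = 0, i.e. a z^2 + b z + c = 0 with a = -1.145, b = 0.647, c = 1.
Discriminant D = b^2 - 4ac = (0.647)^2 - 4*(-1.145)*1 = 0.418609 - (-4.58) = 4.998609.
D >= 0, so the roots are real: z = (-b +/- sqrt(D)) / (2a) = (-0.647 +/- 2.235757) / (-2.29).
  z_1 = (-0.647 + 2.235757) / (-2.29) = -0.6938,   |z_1| = 0.6938.
  z_2 = (-0.647 - 2.235757) / (-2.29) = 1.2588,   |z_2| = 1.2588.
Moduli of all roots: 0.6938, 1.2588.
All moduli strictly greater than 1? No.
Verdict: Not invertible.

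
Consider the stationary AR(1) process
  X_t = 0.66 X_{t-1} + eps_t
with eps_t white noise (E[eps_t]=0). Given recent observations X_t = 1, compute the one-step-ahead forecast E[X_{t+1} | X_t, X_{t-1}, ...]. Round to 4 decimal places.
E[X_{t+1} \mid \mathcal F_t] = 0.6600

For an AR(p) model X_t = c + sum_i phi_i X_{t-i} + eps_t, the
one-step-ahead conditional mean is
  E[X_{t+1} | X_t, ...] = c + sum_i phi_i X_{t+1-i}.
Substitute known values:
  E[X_{t+1} | ...] = (0.66) * (1)
                   = 0.6600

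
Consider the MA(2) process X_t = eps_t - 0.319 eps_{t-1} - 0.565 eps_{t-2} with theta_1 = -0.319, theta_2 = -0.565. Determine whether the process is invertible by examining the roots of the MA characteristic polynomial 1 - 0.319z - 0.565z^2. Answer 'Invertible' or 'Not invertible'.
\text{Invertible}

The MA(q) characteristic polynomial is P(z) = 1 - 0.319z - 0.565z^2.
Invertibility requires all roots to lie outside the unit circle, i.e. |z| > 1 for every root.
Set 1 + (-0.319) z + (-0.565) z^2 = 0, i.e. a z^2 + b z + c = 0 with a = -0.565, b = -0.319, c = 1.
Discriminant D = b^2 - 4ac = (-0.319)^2 - 4*(-0.565)*1 = 0.101761 - (-2.26) = 2.361761.
D >= 0, so the roots are real: z = (-b +/- sqrt(D)) / (2a) = (0.319 +/- 1.536802) / (-1.13).
  z_1 = (0.319 + 1.536802) / (-1.13) = -1.6423,   |z_1| = 1.6423.
  z_2 = (0.319 - 1.536802) / (-1.13) = 1.0777,   |z_2| = 1.0777.
Moduli of all roots: 1.6423, 1.0777.
All moduli strictly greater than 1? Yes.
Verdict: Invertible.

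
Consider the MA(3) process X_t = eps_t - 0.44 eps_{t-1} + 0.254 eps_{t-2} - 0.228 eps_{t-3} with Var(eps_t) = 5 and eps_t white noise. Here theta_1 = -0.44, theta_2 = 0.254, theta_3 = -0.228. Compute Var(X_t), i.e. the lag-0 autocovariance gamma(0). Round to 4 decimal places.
\gamma(0) = 6.5505

For an MA(q) process X_t = eps_t + sum_i theta_i eps_{t-i} with
Var(eps_t) = sigma^2, the variance is
  gamma(0) = sigma^2 * (1 + sum_i theta_i^2).
  sum_i theta_i^2 = (-0.44)^2 + (0.254)^2 + (-0.228)^2 = 0.1936 + 0.064516 + 0.051984 = 0.3101.
  gamma(0) = 5 * (1 + 0.3101) = 5 * 1.3101 = 6.5505.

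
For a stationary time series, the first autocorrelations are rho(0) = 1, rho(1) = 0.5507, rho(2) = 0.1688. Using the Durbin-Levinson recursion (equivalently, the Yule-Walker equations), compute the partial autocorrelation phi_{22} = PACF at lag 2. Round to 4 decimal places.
\phi_{22} = -0.1930

The PACF at lag k is phi_{kk}, the last component of the solution
to the Yule-Walker system G_k phi = r_k where
  (G_k)_{ij} = rho(|i - j|), (r_k)_i = rho(i), i,j = 1..k.
Equivalently, Durbin-Levinson gives phi_{kk} iteratively:
  phi_{11} = rho(1)
  phi_{kk} = [rho(k) - sum_{j=1..k-1} phi_{k-1,j} rho(k-j)]
            / [1 - sum_{j=1..k-1} phi_{k-1,j} rho(j)],
  phi_{k,j} = phi_{k-1,j} - phi_{kk} phi_{k-1,k-j},  j = 1..k-1.
Step k = 1:
  phi_11 = rho(1) = 0.5507.
Step k = 2:
  phi_22 = [rho(2) - phi_11 rho(1)] / [1 - phi_11 rho(1)] = [0.1688 - (0.5507)(0.5507)] / [1 - (0.5507)(0.5507)]
         = -0.13447049 / 0.69672951 = -0.193.
Therefore phi_{22} = -0.1930.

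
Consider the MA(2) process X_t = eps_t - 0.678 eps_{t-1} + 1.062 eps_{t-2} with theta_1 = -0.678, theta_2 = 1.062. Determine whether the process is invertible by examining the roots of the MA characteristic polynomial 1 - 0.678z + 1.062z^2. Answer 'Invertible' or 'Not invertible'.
\text{Not invertible}

The MA(q) characteristic polynomial is P(z) = 1 - 0.678z + 1.062z^2.
Invertibility requires all roots to lie outside the unit circle, i.e. |z| > 1 for every root.
Set 1 + (-0.678) z + (1.062) z^2 = 0, i.e. a z^2 + b z + c = 0 with a = 1.062, b = -0.678, c = 1.
Discriminant D = b^2 - 4ac = (-0.678)^2 - 4*(1.062)*1 = 0.459684 - (4.248) = -3.788316.
D < 0, so the roots are the complex-conjugate pair z = (-b +/- i sqrt(-D)) / (2a) = 0.3192 +/- 0.9164i.
For a conjugate pair |z|^2 = z * conj(z) = (product of roots) = c/a = 1/(1.062) = 0.94162, so |z| = sqrt(0.94162) = 0.9704 for both roots.
Moduli of all roots: 0.9704, 0.9704.
All moduli strictly greater than 1? No.
Verdict: Not invertible.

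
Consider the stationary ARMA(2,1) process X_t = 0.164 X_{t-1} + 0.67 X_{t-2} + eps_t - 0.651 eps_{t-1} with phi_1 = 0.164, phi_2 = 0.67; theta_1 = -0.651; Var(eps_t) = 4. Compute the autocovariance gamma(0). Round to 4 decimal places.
\gamma(0) = 7.4869

Multiply the model equation by X_{t-k} and take expectations. With theta_0 = psi_0 = 1 and psi_j the MA(infinity) weights, this gives
  gamma(k) - sum_i phi_i gamma(k-i) = c_k,
  c_k = sigma^2 * sum_{j=k..q} theta_j psi_{j-k}   (c_k = 0 for k > q),
using gamma(-m) = gamma(m).
psi-weights needed (psi_j = theta_j + sum_i phi_i psi_{j-i}):
  psi_1 = theta_1 + phi_1 = -0.651 + (0.164) = -0.487
Right-hand sides:
  c_0 = sigma^2 (1 + theta_1 psi_1) = 4 * (1 + (-0.651)(-0.487)) = 4 * 1.317037 = 5.268148
  c_1 = sigma^2 theta_1 = 4 * (-0.651) = -2.604
  c_2 = 0
Equations for k = 0, 1, 2 (AR order 2, c_2 = 0):
  (E0) gamma(0) = phi_1 gamma(1) + phi_2 gamma(2) + c_0
  (E1) gamma(1) = phi_1 gamma(0) + phi_2 gamma(1) + c_1
  (E2) gamma(2) = phi_1 gamma(1) + phi_2 gamma(0)
From (E1): gamma(1) = A gamma(0) + B with
  A = phi_1 / (1 - phi_2) = 0.164 / 0.33 = 0.49697,   B = c_1 / (1 - phi_2) = -2.604 / 0.33 = -7.890909.
Insert (E2) into (E0): gamma(0) (1 - phi_2^2) = phi_1 (1 + phi_2) gamma(1) + c_0.
  phi_1 (1 + phi_2) = (0.164)(1.67) = 0.27388,   1 - phi_2^2 = 0.5511.
Replace gamma(1) by A gamma(0) + B and collect gamma(0):
  gamma(0) [0.5511 - (0.27388)(0.49697)] = (0.27388)(-7.890909) + 5.268148
  gamma(0) * 0.41499 = 3.106986
  gamma(0) = 3.106986 / 0.41499 = 7.486894.
Therefore gamma(0) = 7.4869 (to 4 decimal places).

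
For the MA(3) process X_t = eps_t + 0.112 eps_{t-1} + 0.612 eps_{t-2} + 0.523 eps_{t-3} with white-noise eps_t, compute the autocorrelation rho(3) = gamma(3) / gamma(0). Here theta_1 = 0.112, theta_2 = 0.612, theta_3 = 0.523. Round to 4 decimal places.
\rho(3) = 0.3149

For an MA(q) process with theta_0 = 1, the autocovariance is
  gamma(k) = sigma^2 * sum_{i=0..q-k} theta_i * theta_{i+k},
and rho(k) = gamma(k) / gamma(0). Sigma^2 cancels.
  numerator   = (1)*(0.523) = 0.523.
  denominator = (1)^2 + (0.112)^2 + (0.612)^2 + (0.523)^2 = 1.660617.
  rho(3) = 0.523 / 1.660617 = 0.3149.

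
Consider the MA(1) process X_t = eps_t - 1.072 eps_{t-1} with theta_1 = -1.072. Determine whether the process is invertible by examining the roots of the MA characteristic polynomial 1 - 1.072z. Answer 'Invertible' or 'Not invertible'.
\text{Not invertible}

The MA(q) characteristic polynomial is P(z) = 1 - 1.072z.
Invertibility requires all roots to lie outside the unit circle, i.e. |z| > 1 for every root.
This is linear in z: 1 + (-1.072) z = 0  =>  z = -1/(-1.072) = 0.932836,  |z| = 0.932836.
Moduli of all roots: 0.9328.
All moduli strictly greater than 1? No.
Verdict: Not invertible.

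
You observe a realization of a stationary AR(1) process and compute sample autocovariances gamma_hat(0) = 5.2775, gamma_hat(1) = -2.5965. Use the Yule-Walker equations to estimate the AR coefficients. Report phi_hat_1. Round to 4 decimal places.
\hat\phi_{1} = -0.4920

The Yule-Walker equations for an AR(p) process read, in matrix form,
  Gamma_p phi = r_p,   with   (Gamma_p)_{ij} = gamma(|i - j|),
                       (r_p)_i = gamma(i),   i,j = 1..p.
Substitute the sample gammas (Toeplitz matrix and right-hand side of size 1):
  Gamma_p = [[5.2775]]
  r_p     = [-2.5965]
With p = 1 this is the single equation gamma(0) phi_1 = gamma(1):
  phi_hat_1 = gamma(1) / gamma(0) = -2.5965 / 5.2775 = -0.4920.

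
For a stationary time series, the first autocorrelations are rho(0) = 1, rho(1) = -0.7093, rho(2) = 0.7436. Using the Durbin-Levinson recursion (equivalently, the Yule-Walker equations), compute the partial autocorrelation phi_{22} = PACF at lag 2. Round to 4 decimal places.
\phi_{22} = 0.4840

The PACF at lag k is phi_{kk}, the last component of the solution
to the Yule-Walker system G_k phi = r_k where
  (G_k)_{ij} = rho(|i - j|), (r_k)_i = rho(i), i,j = 1..k.
Equivalently, Durbin-Levinson gives phi_{kk} iteratively:
  phi_{11} = rho(1)
  phi_{kk} = [rho(k) - sum_{j=1..k-1} phi_{k-1,j} rho(k-j)]
            / [1 - sum_{j=1..k-1} phi_{k-1,j} rho(j)],
  phi_{k,j} = phi_{k-1,j} - phi_{kk} phi_{k-1,k-j},  j = 1..k-1.
Step k = 1:
  phi_11 = rho(1) = -0.7093.
Step k = 2:
  phi_22 = [rho(2) - phi_11 rho(1)] / [1 - phi_11 rho(1)] = [0.7436 - (-0.7093)(-0.7093)] / [1 - (-0.7093)(-0.7093)]
         = 0.24049351 / 0.49689351 = 0.484.
Therefore phi_{22} = 0.4840.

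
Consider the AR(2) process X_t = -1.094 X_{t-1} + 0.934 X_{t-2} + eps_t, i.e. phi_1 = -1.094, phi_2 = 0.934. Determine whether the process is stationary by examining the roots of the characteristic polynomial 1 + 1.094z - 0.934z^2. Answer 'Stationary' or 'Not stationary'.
\text{Not stationary}

The AR(p) characteristic polynomial is P(z) = 1 + 1.094z - 0.934z^2.
Stationarity requires all roots to lie outside the unit circle, i.e. |z| > 1 for every root.
Set 1 + (1.094) z + (-0.934) z^2 = 0, i.e. a z^2 + b z + c = 0 with a = -0.934, b = 1.094, c = 1.
Discriminant D = b^2 - 4ac = (1.094)^2 - 4*(-0.934)*1 = 1.196836 - (-3.736) = 4.932836.
D >= 0, so the roots are real: z = (-b +/- sqrt(D)) / (2a) = (-1.094 +/- 2.220999) / (-1.868).
  z_1 = (-1.094 + 2.220999) / (-1.868) = -0.6033,   |z_1| = 0.6033.
  z_2 = (-1.094 - 2.220999) / (-1.868) = 1.7746,   |z_2| = 1.7746.
Moduli of all roots: 0.6033, 1.7746.
All moduli strictly greater than 1? No.
Verdict: Not stationary.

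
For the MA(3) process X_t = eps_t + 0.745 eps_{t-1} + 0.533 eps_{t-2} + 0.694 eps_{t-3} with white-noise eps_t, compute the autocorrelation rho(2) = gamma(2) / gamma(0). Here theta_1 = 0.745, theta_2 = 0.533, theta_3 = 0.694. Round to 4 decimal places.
\rho(2) = 0.4525

For an MA(q) process with theta_0 = 1, the autocovariance is
  gamma(k) = sigma^2 * sum_{i=0..q-k} theta_i * theta_{i+k},
and rho(k) = gamma(k) / gamma(0). Sigma^2 cancels.
  numerator   = (1)*(0.533) + (0.745)*(0.694) = 1.05003.
  denominator = (1)^2 + (0.745)^2 + (0.533)^2 + (0.694)^2 = 2.32075.
  rho(2) = 1.05003 / 2.32075 = 0.4525.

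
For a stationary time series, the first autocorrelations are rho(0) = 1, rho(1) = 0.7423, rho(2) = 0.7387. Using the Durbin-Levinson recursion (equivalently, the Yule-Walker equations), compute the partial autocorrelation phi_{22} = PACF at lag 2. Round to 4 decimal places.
\phi_{22} = 0.4180

The PACF at lag k is phi_{kk}, the last component of the solution
to the Yule-Walker system G_k phi = r_k where
  (G_k)_{ij} = rho(|i - j|), (r_k)_i = rho(i), i,j = 1..k.
Equivalently, Durbin-Levinson gives phi_{kk} iteratively:
  phi_{11} = rho(1)
  phi_{kk} = [rho(k) - sum_{j=1..k-1} phi_{k-1,j} rho(k-j)]
            / [1 - sum_{j=1..k-1} phi_{k-1,j} rho(j)],
  phi_{k,j} = phi_{k-1,j} - phi_{kk} phi_{k-1,k-j},  j = 1..k-1.
Step k = 1:
  phi_11 = rho(1) = 0.7423.
Step k = 2:
  phi_22 = [rho(2) - phi_11 rho(1)] / [1 - phi_11 rho(1)] = [0.7387 - (0.7423)(0.7423)] / [1 - (0.7423)(0.7423)]
         = 0.18769071 / 0.44899071 = 0.418.
Therefore phi_{22} = 0.4180.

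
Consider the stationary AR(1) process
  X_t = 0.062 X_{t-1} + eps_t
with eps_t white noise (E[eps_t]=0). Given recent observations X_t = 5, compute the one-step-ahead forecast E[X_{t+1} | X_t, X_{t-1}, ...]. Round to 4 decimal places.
E[X_{t+1} \mid \mathcal F_t] = 0.3100

For an AR(p) model X_t = c + sum_i phi_i X_{t-i} + eps_t, the
one-step-ahead conditional mean is
  E[X_{t+1} | X_t, ...] = c + sum_i phi_i X_{t+1-i}.
Substitute known values:
  E[X_{t+1} | ...] = (0.062) * (5)
                   = 0.3100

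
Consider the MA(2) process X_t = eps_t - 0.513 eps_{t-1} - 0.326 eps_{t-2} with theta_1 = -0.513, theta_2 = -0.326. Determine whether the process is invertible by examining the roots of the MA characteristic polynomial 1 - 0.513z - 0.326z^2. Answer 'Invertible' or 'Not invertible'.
\text{Invertible}

The MA(q) characteristic polynomial is P(z) = 1 - 0.513z - 0.326z^2.
Invertibility requires all roots to lie outside the unit circle, i.e. |z| > 1 for every root.
Set 1 + (-0.513) z + (-0.326) z^2 = 0, i.e. a z^2 + b z + c = 0 with a = -0.326, b = -0.513, c = 1.
Discriminant D = b^2 - 4ac = (-0.513)^2 - 4*(-0.326)*1 = 0.263169 - (-1.304) = 1.567169.
D >= 0, so the roots are real: z = (-b +/- sqrt(D)) / (2a) = (0.513 +/- 1.251866) / (-0.652).
  z_1 = (0.513 + 1.251866) / (-0.652) = -2.7069,   |z_1| = 2.7069.
  z_2 = (0.513 - 1.251866) / (-0.652) = 1.1332,   |z_2| = 1.1332.
Moduli of all roots: 2.7069, 1.1332.
All moduli strictly greater than 1? Yes.
Verdict: Invertible.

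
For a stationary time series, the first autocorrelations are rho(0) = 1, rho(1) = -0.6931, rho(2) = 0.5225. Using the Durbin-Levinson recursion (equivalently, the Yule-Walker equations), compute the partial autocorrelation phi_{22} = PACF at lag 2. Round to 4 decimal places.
\phi_{22} = 0.0810

The PACF at lag k is phi_{kk}, the last component of the solution
to the Yule-Walker system G_k phi = r_k where
  (G_k)_{ij} = rho(|i - j|), (r_k)_i = rho(i), i,j = 1..k.
Equivalently, Durbin-Levinson gives phi_{kk} iteratively:
  phi_{11} = rho(1)
  phi_{kk} = [rho(k) - sum_{j=1..k-1} phi_{k-1,j} rho(k-j)]
            / [1 - sum_{j=1..k-1} phi_{k-1,j} rho(j)],
  phi_{k,j} = phi_{k-1,j} - phi_{kk} phi_{k-1,k-j},  j = 1..k-1.
Step k = 1:
  phi_11 = rho(1) = -0.6931.
Step k = 2:
  phi_22 = [rho(2) - phi_11 rho(1)] / [1 - phi_11 rho(1)] = [0.5225 - (-0.6931)(-0.6931)] / [1 - (-0.6931)(-0.6931)]
         = 0.04211239 / 0.51961239 = 0.081.
Therefore phi_{22} = 0.0810.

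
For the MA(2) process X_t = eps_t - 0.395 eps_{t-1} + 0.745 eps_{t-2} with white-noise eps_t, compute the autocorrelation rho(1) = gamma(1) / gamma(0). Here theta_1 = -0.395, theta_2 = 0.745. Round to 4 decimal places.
\rho(1) = -0.4028

For an MA(q) process with theta_0 = 1, the autocovariance is
  gamma(k) = sigma^2 * sum_{i=0..q-k} theta_i * theta_{i+k},
and rho(k) = gamma(k) / gamma(0). Sigma^2 cancels.
  numerator   = (1)*(-0.395) + (-0.395)*(0.745) = -0.689275.
  denominator = (1)^2 + (-0.395)^2 + (0.745)^2 = 1.71105.
  rho(1) = -0.689275 / 1.71105 = -0.4028.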